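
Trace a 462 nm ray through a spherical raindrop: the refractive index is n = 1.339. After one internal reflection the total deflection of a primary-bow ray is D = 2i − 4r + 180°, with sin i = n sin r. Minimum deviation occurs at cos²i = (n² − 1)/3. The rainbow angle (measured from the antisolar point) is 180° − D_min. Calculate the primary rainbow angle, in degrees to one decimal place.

41.2°

cos²i = (1.79292 − 1)/3 = 0.26431; i = arccos(0.51411) = 59.062°.
sin r = sin 59.062°/1.339 = 0.64057; r = 39.834°.
D_min = 2·59.062° − 4·39.834° + 180° = 138.786°.
Rainbow angle = 180° − D_min = 41.214°.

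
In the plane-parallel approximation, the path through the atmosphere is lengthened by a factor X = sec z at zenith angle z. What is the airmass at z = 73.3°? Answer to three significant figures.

X = sec z = 1/cos 73.3° = 1/0.2874 = 3.4799.

3.48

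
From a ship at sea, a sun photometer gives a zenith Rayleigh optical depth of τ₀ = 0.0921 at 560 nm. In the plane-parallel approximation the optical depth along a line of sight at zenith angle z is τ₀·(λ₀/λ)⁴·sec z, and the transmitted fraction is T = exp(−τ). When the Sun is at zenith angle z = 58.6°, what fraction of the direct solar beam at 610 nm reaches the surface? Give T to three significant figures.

sec 58.6° = 1.9194.
τ = 0.0921 × (560/610)⁴ × 1.9194 = 0.0921 × 0.7103 × 1.9194 = 0.1256.
T = exp(−0.1256) = 0.8820.

0.882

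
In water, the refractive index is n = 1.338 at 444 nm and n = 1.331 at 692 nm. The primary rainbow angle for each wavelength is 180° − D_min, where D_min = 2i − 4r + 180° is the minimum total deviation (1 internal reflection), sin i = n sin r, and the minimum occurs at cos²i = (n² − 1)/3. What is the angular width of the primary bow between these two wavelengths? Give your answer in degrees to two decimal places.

At 444 nm (n = 1.338): cos²i = 0.26341 → i = 59.120°, r = 39.899°, D_min = 138.643°, rainbow angle = 41.357°.
At 692 nm (n = 1.331): cos²i = 0.25719 → i = 59.527°, r = 40.356°, D_min = 137.630°, rainbow angle = 42.370°.
Angular width = |41.357° − 42.370°| = 1.013°.

1.01°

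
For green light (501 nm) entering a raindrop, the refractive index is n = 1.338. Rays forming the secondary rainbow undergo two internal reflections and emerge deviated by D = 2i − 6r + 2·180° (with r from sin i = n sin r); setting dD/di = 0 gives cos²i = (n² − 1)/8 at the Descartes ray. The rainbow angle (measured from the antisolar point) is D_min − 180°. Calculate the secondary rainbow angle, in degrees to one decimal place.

cos²i = (1.79024 − 1)/8 = 0.09878; i = arccos(0.31429) = 71.682°.
sin r = sin 71.682°/1.338 = 0.70951; r = 45.195°.
D_min = 2·71.682° − 6·45.195° + 360° = 232.193°.
Rainbow angle = D_min − 180° = 52.193°.

52.2°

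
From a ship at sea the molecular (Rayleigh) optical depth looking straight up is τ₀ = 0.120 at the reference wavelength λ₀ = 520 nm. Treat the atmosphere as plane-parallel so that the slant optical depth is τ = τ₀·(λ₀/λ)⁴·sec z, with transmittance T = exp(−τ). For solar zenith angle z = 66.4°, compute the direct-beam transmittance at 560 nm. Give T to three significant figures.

sec 66.4° = 2.4978.
τ = 0.120 × (520/560)⁴ × 2.4978 = 0.120 × 0.7435 × 2.4978 = 0.2228.
T = exp(−0.2228) = 0.8002.

0.800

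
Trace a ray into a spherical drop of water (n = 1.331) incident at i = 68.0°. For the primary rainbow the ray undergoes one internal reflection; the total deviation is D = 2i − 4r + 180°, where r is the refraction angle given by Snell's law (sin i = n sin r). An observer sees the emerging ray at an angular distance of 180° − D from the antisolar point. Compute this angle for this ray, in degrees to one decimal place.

sin r = sin 68.0° / 1.331 = 0.9272/1.331 = 0.6966; r = 44.16°.
D = 2·68.0° − 4·44.16° + 180° = 136.00° − 176.62° + 180° = 139.38°.
Angle from antisolar point = 180° − D = 40.62°.

40.6°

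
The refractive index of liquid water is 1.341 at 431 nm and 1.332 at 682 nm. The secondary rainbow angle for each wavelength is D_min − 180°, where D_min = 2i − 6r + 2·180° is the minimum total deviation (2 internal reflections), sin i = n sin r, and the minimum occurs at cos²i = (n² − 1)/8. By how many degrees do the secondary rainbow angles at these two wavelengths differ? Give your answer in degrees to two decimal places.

2.34°

At 431 nm (n = 1.341): cos²i = 0.09979 → i = 71.586°, r = 45.034°, D_min = 232.966°, rainbow angle = 52.966°.
At 682 nm (n = 1.332): cos²i = 0.09678 → i = 71.875°, r = 45.520°, D_min = 230.628°, rainbow angle = 50.628°.
Angular width = |52.966° − 50.628°| = 2.337°.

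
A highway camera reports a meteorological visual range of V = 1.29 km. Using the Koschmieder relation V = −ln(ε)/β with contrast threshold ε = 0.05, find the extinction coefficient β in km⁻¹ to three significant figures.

β = −ln(0.05) / V = 2.996 / 1.29 = 2.3223 km⁻¹.

2.32 km⁻¹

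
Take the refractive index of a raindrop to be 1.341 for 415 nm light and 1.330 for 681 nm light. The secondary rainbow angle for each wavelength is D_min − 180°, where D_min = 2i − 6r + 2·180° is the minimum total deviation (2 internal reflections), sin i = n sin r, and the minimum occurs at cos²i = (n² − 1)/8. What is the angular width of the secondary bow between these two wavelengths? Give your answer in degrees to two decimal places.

At 415 nm (n = 1.341): cos²i = 0.09979 → i = 71.586°, r = 45.034°, D_min = 232.966°, rainbow angle = 52.966°.
At 681 nm (n = 1.330): cos²i = 0.09611 → i = 71.940°, r = 45.630°, D_min = 230.101°, rainbow angle = 50.101°.
Angular width = |52.966° − 50.101°| = 2.865°.

2.86°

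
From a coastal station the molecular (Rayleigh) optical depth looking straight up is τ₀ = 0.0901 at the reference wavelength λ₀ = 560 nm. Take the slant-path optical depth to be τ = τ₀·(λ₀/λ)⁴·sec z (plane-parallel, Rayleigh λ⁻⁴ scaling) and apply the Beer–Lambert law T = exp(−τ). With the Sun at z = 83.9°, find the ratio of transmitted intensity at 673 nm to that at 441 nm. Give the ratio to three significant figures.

6.04

Airmass: sec 83.9° = 9.4105.
τ(673 nm) = 0.0901 × (560/673)⁴ × 9.4105 = 0.0901 × 0.4794 × 9.4105 = 0.4065.
τ(441 nm) = 0.0901 × (560/441)⁴ × 9.4105 = 0.0901 × 2.6001 × 9.4105 = 2.2046.
T(673)/T(441) = exp(τ_B − τ_A) = exp(1.7982) = 6.0385.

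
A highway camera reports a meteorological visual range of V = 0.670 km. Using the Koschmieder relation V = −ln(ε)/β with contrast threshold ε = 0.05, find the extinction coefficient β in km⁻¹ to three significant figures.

4.47 km⁻¹

β = −ln(0.05) / V = 2.996 / 0.670 = 4.4712 km⁻¹.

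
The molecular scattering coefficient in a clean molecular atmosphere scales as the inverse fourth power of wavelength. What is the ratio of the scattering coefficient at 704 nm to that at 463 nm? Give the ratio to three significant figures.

0.187

Rayleigh scattering ∝ λ⁻⁴, so the ratio of coefficients is the inverse fourth power of the wavelength ratio.
σ(704)/σ(463) = (463/704)⁴ = (0.6577)⁴ = 0.1871.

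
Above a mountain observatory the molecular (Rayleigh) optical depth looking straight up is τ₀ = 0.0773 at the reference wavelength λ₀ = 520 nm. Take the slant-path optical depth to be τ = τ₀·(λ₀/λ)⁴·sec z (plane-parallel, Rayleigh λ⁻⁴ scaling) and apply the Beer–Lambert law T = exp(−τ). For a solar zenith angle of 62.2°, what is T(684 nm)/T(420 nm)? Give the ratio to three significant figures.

Airmass: sec 62.2° = 2.1441.
τ(684 nm) = 0.0773 × (520/684)⁴ × 2.1441 = 0.0773 × 0.3340 × 2.1441 = 0.0554.
τ(420 nm) = 0.0773 × (520/420)⁴ × 2.1441 = 0.0773 × 2.3497 × 2.1441 = 0.3894.
T(684)/T(420) = exp(τ_B − τ_A) = exp(0.3341) = 1.3967.

1.40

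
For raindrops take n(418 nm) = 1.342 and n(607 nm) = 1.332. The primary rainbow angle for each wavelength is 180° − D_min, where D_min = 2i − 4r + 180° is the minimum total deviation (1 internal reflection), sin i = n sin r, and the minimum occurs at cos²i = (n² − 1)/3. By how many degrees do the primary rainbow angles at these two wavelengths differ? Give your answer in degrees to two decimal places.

At 418 nm (n = 1.342): cos²i = 0.26699 → i = 58.888°, r = 39.641°, D_min = 139.213°, rainbow angle = 40.787°.
At 607 nm (n = 1.332): cos²i = 0.25807 → i = 59.469°, r = 40.290°, D_min = 137.776°, rainbow angle = 42.224°.
Angular width = |40.787° − 42.224°| = 1.437°.

1.44°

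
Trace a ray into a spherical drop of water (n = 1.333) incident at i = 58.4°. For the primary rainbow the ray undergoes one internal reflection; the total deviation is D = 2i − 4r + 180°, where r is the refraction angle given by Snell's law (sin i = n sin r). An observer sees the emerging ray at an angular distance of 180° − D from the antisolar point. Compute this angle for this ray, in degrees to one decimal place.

42.1°

sin r = sin 58.4° / 1.333 = 0.8517/1.333 = 0.6390; r = 39.71°.
D = 2·58.4° − 4·39.71° + 180° = 116.80° − 158.86° + 180° = 137.94°.
Angle from antisolar point = 180° − D = 42.06°.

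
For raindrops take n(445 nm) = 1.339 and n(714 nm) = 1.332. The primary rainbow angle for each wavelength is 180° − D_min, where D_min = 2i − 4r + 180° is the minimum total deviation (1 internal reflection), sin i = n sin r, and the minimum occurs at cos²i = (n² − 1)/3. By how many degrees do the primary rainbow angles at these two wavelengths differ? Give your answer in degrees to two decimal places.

1.01°

At 445 nm (n = 1.339): cos²i = 0.26431 → i = 59.062°, r = 39.834°, D_min = 138.786°, rainbow angle = 41.214°.
At 714 nm (n = 1.332): cos²i = 0.25807 → i = 59.469°, r = 40.290°, D_min = 137.776°, rainbow angle = 42.224°.
Angular width = |41.214° − 42.224°| = 1.010°.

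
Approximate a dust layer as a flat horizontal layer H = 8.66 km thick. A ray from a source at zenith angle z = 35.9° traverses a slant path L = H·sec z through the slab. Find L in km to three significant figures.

sec z = 1/cos 35.9° = 1.2345.
L = 8.66 × 1.2345 = 10.691 km.

10.7 km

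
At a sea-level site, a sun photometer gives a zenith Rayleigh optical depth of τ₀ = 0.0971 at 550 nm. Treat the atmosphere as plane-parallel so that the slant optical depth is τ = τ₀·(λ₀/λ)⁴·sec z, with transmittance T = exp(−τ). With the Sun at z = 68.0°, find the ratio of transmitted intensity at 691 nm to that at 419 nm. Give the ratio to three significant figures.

1.95

Airmass: sec 68.0° = 2.6695.
τ(691 nm) = 0.0971 × (550/691)⁴ × 2.6695 = 0.0971 × 0.4014 × 2.6695 = 0.1040.
τ(419 nm) = 0.0971 × (550/419)⁴ × 2.6695 = 0.0971 × 2.9689 × 2.6695 = 0.7696.
T(691)/T(419) = exp(τ_B − τ_A) = exp(0.6655) = 1.9455.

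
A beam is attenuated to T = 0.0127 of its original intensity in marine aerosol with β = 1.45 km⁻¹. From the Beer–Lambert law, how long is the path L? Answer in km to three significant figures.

Beer–Lambert: T = exp(−βL) ⇒ L = −ln(T)/β = −ln(0.0127)/1.45 = 4.3662/1.45 = 3.011 km.

3.01 km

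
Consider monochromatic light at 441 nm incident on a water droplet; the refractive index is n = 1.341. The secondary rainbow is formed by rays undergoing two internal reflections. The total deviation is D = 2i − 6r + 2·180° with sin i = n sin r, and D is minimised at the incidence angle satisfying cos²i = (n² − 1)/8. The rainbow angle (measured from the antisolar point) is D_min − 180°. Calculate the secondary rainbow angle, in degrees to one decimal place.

53.0°

cos²i = (1.79828 − 1)/8 = 0.09979; i = arccos(0.31589) = 71.586°.
sin r = sin 71.586°/1.341 = 0.70753; r = 45.034°.
D_min = 2·71.586° − 6·45.034° + 360° = 232.966°.
Rainbow angle = D_min − 180° = 52.966°.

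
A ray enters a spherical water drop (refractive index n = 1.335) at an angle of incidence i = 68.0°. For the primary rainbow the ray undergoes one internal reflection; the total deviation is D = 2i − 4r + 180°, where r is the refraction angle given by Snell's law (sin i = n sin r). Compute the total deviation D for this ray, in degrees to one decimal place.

140.0°

sin r = sin 68.0° / 1.335 = 0.9272/1.335 = 0.6945; r = 43.99°.
D = 2·68.0° − 4·43.99° + 180° = 136.00° − 175.96° + 180° = 140.04°.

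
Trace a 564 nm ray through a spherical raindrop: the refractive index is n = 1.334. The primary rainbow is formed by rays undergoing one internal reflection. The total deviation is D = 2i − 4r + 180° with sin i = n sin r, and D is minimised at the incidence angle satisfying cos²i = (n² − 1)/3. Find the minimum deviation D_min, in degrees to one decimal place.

138.1°

cos²i = (1.77956 − 1)/3 = 0.25985; i = arccos(0.50976) = 59.352°.
sin r = sin 59.352°/1.334 = 0.64492; r = 40.159°.
D_min = 2·59.352° − 4·40.159° + 180° = 138.067°.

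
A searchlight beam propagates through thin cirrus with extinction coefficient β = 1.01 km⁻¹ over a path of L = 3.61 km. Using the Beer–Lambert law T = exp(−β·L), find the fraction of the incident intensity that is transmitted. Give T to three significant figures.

τ = β·L = 1.01 × 3.61 = 3.6461.
T = exp(−3.6461) = 0.0261.

0.0261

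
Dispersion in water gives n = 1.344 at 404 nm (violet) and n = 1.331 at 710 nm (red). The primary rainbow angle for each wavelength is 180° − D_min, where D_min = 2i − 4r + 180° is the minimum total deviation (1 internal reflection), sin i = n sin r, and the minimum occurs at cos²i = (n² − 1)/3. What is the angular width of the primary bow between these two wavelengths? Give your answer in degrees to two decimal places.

1.86°

At 404 nm (n = 1.344): cos²i = 0.26878 → i = 58.772°, r = 39.512°, D_min = 139.495°, rainbow angle = 40.505°.
At 710 nm (n = 1.331): cos²i = 0.25719 → i = 59.527°, r = 40.356°, D_min = 137.630°, rainbow angle = 42.370°.
Angular width = |40.505° − 42.370°| = 1.865°.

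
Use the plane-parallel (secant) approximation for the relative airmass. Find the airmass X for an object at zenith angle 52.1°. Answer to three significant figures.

X = sec z = 1/cos 52.1° = 1/0.6143 = 1.6279.

1.63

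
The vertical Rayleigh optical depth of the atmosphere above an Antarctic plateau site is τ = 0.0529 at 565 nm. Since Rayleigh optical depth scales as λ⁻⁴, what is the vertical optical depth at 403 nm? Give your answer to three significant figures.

τ(403 nm) = τ(565 nm) × (565/403)⁴ = 0.0529 × (1.4020)⁴ = 0.0529 × 3.8634 = 0.2044.

0.204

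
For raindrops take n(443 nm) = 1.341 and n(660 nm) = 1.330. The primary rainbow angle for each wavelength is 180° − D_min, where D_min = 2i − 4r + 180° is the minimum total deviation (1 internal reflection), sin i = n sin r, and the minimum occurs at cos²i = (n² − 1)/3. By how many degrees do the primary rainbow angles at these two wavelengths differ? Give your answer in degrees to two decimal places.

1.59°

At 443 nm (n = 1.341): cos²i = 0.26609 → i = 58.946°, r = 39.705°, D_min = 139.071°, rainbow angle = 40.929°.
At 660 nm (n = 1.330): cos²i = 0.25630 → i = 59.585°, r = 40.422°, D_min = 137.484°, rainbow angle = 42.516°.
Angular width = |40.929° − 42.516°| = 1.588°.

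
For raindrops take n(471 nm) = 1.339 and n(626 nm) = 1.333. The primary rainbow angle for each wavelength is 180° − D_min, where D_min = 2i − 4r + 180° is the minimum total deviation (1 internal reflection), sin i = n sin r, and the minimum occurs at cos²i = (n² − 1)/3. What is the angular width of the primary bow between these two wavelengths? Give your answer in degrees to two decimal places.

0.86°

At 471 nm (n = 1.339): cos²i = 0.26431 → i = 59.062°, r = 39.834°, D_min = 138.786°, rainbow angle = 41.214°.
At 626 nm (n = 1.333): cos²i = 0.25896 → i = 59.410°, r = 40.225°, D_min = 137.922°, rainbow angle = 42.078°.
Angular width = |41.214° − 42.078°| = 0.865°.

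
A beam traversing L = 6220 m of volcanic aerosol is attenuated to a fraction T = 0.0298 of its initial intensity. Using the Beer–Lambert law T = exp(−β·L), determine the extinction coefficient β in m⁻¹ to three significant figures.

Beer–Lambert: T = exp(−βL) ⇒ β = −ln(T)/L = −ln(0.0298)/6220 = 3.5132/6220 = 0.0005648 m⁻¹.

0.000565 m⁻¹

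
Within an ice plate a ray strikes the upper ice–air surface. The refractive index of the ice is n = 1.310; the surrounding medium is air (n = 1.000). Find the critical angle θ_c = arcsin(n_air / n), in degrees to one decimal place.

49.8°

sin θ_c = n_air / n = 1.000 / 1.310 = 0.7634.
θ_c = arcsin(0.7634) = 49.76°.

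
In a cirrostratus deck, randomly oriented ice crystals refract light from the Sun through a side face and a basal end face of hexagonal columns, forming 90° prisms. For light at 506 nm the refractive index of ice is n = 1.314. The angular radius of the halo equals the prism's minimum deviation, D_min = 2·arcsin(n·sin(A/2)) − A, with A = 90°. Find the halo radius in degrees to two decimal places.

46.60°

n·sin(A/2) = 1.314 × sin 45° = 1.314 × 0.7071 = 0.9291.
D_min = 2·arcsin(0.9291) − 90° = 2 × 68.301° − 90° = 46.602°.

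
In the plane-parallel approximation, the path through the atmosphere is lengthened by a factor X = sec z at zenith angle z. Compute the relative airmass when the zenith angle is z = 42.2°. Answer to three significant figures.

X = sec z = 1/cos 42.2° = 1/0.7408 = 1.3499.

1.35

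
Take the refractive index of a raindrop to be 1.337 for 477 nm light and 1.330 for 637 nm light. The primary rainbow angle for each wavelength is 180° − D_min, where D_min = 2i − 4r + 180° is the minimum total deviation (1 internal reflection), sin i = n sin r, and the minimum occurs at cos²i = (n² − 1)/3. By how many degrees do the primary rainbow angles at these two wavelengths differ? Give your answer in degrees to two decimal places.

1.02°

At 477 nm (n = 1.337): cos²i = 0.26252 → i = 59.178°, r = 39.964°, D_min = 138.500°, rainbow angle = 41.500°.
At 637 nm (n = 1.330): cos²i = 0.25630 → i = 59.585°, r = 40.422°, D_min = 137.484°, rainbow angle = 42.516°.
Angular width = |41.500° − 42.516°| = 1.016°.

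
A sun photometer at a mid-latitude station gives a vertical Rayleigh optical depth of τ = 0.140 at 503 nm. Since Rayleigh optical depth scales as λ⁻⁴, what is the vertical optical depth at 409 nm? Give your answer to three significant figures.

0.320

τ(409 nm) = τ(503 nm) × (503/409)⁴ = 0.140 × (1.2298)⁴ = 0.140 × 2.2876 = 0.3203.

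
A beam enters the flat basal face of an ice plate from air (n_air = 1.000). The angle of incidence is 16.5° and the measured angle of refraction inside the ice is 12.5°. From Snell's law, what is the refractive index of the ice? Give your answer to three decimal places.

n = sin θ_i / sin θ_r = sin 16.5° / sin 12.5° = 0.2840 / 0.2164 = 1.3122.

1.312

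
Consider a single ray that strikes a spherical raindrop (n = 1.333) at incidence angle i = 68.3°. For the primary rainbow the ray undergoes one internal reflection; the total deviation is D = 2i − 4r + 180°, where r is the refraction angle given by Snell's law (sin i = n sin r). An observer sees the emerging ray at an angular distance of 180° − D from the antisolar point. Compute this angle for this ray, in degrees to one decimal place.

sin r = sin 68.3° / 1.333 = 0.9291/1.333 = 0.6970; r = 44.19°.
D = 2·68.3° − 4·44.19° + 180° = 136.60° − 176.75° + 180° = 139.85°.
Angle from antisolar point = 180° − D = 40.15°.

40.2°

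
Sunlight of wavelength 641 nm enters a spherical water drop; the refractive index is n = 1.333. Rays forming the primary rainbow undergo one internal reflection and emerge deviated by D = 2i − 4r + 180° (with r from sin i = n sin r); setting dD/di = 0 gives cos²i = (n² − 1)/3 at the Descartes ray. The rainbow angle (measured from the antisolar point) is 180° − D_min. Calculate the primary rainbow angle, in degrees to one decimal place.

cos²i = (1.77689 − 1)/3 = 0.25896; i = arccos(0.50888) = 59.410°.
sin r = sin 59.410°/1.333 = 0.64579; r = 40.225°.
D_min = 2·59.410° − 4·40.225° + 180° = 137.922°.
Rainbow angle = 180° − D_min = 42.078°.

42.1°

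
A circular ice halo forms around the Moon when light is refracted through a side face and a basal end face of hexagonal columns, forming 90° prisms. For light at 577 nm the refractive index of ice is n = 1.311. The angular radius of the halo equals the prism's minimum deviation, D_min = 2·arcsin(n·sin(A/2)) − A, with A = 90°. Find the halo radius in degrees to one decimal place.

n·sin(A/2) = 1.311 × sin 45° = 1.311 × 0.7071 = 0.9270.
D_min = 2·arcsin(0.9270) − 90° = 2 × 67.974° − 90° = 45.949°.

45.9°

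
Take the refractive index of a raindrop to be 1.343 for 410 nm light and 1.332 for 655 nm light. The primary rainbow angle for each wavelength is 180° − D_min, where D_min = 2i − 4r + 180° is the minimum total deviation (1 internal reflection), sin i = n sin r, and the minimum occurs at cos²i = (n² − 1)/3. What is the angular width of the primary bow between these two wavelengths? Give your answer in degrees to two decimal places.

At 410 nm (n = 1.343): cos²i = 0.26788 → i = 58.830°, r = 39.577°, D_min = 139.354°, rainbow angle = 40.646°.
At 655 nm (n = 1.332): cos²i = 0.25807 → i = 59.469°, r = 40.290°, D_min = 137.776°, rainbow angle = 42.224°.
Angular width = |40.646° − 42.224°| = 1.578°.

1.58°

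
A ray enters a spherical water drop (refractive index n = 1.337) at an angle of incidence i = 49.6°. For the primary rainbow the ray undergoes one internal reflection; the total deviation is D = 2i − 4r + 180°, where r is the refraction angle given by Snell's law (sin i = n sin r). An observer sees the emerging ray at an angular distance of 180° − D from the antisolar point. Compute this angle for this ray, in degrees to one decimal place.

sin r = sin 49.6° / 1.337 = 0.7615/1.337 = 0.5696; r = 34.72°.
D = 2·49.6° − 4·34.72° + 180° = 99.20° − 138.89° + 180° = 140.31°.
Angle from antisolar point = 180° − D = 39.69°.

39.7°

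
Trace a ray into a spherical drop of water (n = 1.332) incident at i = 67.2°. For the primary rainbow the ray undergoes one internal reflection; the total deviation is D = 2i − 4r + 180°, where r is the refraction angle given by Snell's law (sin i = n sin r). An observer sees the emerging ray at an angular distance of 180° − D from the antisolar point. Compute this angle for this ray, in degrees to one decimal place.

sin r = sin 67.2° / 1.332 = 0.9219/1.332 = 0.6921; r = 43.80°.
D = 2·67.2° − 4·43.80° + 180° = 134.40° − 175.18° + 180° = 139.22°.
Angle from antisolar point = 180° − D = 40.78°.

40.8°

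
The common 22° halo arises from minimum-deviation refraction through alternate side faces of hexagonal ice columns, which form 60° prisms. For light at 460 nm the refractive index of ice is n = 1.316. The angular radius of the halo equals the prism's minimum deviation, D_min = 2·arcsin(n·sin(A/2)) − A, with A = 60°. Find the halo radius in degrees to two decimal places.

22.30°

n·sin(A/2) = 1.316 × sin 30° = 1.316 × 0.5000 = 0.6580.
D_min = 2·arcsin(0.6580) − 60° = 2 × 41.148° − 60° = 22.295°.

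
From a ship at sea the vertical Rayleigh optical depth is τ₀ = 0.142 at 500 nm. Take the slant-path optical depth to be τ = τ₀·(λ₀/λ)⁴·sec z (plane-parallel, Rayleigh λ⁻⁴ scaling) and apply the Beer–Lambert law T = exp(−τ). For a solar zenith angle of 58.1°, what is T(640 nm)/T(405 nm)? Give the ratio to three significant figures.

Airmass: sec 58.1° = 1.8924.
τ(640 nm) = 0.142 × (500/640)⁴ × 1.8924 = 0.142 × 0.3725 × 1.8924 = 0.1001.
τ(405 nm) = 0.142 × (500/405)⁴ × 1.8924 = 0.142 × 2.3231 × 1.8924 = 0.6242.
T(640)/T(405) = exp(τ_B − τ_A) = exp(0.5241) = 1.6890.

1.69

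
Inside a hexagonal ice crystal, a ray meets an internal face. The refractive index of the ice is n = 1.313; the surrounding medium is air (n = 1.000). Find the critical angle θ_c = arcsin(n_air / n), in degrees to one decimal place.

49.6°

sin θ_c = n_air / n = 1.000 / 1.313 = 0.7616.
θ_c = arcsin(0.7616) = 49.61°.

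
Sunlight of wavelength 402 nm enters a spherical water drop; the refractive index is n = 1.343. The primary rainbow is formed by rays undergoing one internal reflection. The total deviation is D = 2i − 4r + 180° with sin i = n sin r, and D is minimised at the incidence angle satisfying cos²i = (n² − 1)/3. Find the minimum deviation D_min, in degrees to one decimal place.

cos²i = (1.80365 − 1)/3 = 0.26788; i = arccos(0.51757) = 58.830°.
sin r = sin 58.830°/1.343 = 0.63711; r = 39.577°.
D_min = 2·58.830° − 4·39.577° + 180° = 139.354°.

139.4°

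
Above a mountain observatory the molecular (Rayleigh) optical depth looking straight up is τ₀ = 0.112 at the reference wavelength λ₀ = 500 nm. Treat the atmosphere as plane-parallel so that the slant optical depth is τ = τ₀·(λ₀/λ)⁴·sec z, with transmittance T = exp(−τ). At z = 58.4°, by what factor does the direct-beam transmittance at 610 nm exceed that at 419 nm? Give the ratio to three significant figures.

Airmass: sec 58.4° = 1.9084.
τ(610 nm) = 0.112 × (500/610)⁴ × 1.9084 = 0.112 × 0.4514 × 1.9084 = 0.0965.
τ(419 nm) = 0.112 × (500/419)⁴ × 1.9084 = 0.112 × 2.0278 × 1.9084 = 0.4334.
T(610)/T(419) = exp(τ_B − τ_A) = exp(0.3369) = 1.4007.

1.40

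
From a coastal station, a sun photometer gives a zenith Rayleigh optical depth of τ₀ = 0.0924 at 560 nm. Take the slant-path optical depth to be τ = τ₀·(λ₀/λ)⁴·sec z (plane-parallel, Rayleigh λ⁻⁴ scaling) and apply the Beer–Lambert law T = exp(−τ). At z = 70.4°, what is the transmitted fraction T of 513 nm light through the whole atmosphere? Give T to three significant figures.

sec 70.4° = 2.9811.
τ = 0.0924 × (560/513)⁴ × 2.9811 = 0.0924 × 1.4200 × 2.9811 = 0.3911.
T = exp(−0.3911) = 0.6763.

0.676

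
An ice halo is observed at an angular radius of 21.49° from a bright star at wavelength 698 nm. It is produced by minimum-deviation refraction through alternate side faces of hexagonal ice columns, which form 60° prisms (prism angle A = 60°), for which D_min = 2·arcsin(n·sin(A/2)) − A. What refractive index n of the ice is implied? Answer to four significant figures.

1.305

Rearranging: n = sin((D_min + A)/2) / sin(A/2).
(D_min + A)/2 = (21.49° + 60°)/2 = 40.745°.
n = sin 40.745° / sin 30° = 0.6527 / 0.5000 = 1.3054.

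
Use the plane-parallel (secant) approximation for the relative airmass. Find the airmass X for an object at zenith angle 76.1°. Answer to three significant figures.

X = sec z = 1/cos 76.1° = 1/0.2402 = 4.1627.

4.16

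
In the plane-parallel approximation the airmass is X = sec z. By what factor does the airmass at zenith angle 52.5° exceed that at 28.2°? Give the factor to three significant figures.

1.45

X(52.5°)/X(28.2°) = sec 52.5° / sec 28.2° = cos 28.2° / cos 52.5° = 0.8813/0.6088 = 1.4477.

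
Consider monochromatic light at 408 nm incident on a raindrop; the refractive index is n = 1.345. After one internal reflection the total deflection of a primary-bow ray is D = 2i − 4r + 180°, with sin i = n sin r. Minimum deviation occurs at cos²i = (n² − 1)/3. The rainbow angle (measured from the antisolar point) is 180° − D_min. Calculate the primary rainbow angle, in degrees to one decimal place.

cos²i = (1.80902 − 1)/3 = 0.26967; i = arccos(0.51930) = 58.715°.
sin r = sin 58.715°/1.345 = 0.63538; r = 39.448°.
D_min = 2·58.715° − 4·39.448° + 180° = 139.635°.
Rainbow angle = 180° − D_min = 40.365°.

40.4°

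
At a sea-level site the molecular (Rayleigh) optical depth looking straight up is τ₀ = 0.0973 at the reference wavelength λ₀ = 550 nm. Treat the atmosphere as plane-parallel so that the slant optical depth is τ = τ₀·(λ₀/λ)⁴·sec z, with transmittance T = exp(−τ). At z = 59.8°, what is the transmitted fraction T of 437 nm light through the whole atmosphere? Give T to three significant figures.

sec 59.8° = 1.9880.
τ = 0.0973 × (550/437)⁴ × 1.9880 = 0.0973 × 2.5091 × 1.9880 = 0.4853.
T = exp(−0.4853) = 0.6155.

0.615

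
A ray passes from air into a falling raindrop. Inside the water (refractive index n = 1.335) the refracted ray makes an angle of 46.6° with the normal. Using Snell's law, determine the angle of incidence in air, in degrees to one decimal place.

Snell: sin θ_i = n · sin θ_r = 1.335 × sin 46.6° = 1.335 × 0.7266 = 0.9700.
θ_i = arcsin(0.9700) = 75.92°.

75.9°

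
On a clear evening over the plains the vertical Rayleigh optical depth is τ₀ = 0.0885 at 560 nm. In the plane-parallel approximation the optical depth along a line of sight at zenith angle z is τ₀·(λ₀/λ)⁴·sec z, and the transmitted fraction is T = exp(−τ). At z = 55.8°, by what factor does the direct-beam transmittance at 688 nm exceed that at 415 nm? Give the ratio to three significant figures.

Airmass: sec 55.8° = 1.7791.
τ(688 nm) = 0.0885 × (560/688)⁴ × 1.7791 = 0.0885 × 0.4389 × 1.7791 = 0.0691.
τ(415 nm) = 0.0885 × (560/415)⁴ × 1.7791 = 0.0885 × 3.3156 × 1.7791 = 0.5220.
T(688)/T(415) = exp(τ_B − τ_A) = exp(0.4529) = 1.5729.

1.57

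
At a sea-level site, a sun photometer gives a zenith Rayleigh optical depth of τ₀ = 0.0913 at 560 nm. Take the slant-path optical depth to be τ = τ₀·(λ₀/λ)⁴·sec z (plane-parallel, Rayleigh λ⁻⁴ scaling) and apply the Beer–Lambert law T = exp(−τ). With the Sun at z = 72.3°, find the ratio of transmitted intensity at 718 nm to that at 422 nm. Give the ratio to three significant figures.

Airmass: sec 72.3° = 3.2891.
τ(718 nm) = 0.0913 × (560/718)⁴ × 3.2891 = 0.0913 × 0.3700 × 3.2891 = 0.1111.
τ(422 nm) = 0.0913 × (560/422)⁴ × 3.2891 = 0.0913 × 3.1010 × 3.2891 = 0.9312.
T(718)/T(422) = exp(τ_B − τ_A) = exp(0.8201) = 2.2707.

2.27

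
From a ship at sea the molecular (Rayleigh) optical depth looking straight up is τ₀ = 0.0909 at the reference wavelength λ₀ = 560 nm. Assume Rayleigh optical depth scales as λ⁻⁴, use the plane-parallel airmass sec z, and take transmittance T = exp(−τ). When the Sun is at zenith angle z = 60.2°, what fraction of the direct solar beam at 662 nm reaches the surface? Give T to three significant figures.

sec 60.2° = 2.0122.
τ = 0.0909 × (560/662)⁴ × 2.0122 = 0.0909 × 0.5121 × 2.0122 = 0.0937.
T = exp(−0.0937) = 0.9106.

0.911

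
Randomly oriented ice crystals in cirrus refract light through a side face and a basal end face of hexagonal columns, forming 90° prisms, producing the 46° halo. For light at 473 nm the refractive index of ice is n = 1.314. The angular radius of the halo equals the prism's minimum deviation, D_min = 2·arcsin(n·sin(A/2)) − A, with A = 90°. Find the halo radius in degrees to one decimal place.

n·sin(A/2) = 1.314 × sin 45° = 1.314 × 0.7071 = 0.9291.
D_min = 2·arcsin(0.9291) − 90° = 2 × 68.301° − 90° = 46.602°.

46.6°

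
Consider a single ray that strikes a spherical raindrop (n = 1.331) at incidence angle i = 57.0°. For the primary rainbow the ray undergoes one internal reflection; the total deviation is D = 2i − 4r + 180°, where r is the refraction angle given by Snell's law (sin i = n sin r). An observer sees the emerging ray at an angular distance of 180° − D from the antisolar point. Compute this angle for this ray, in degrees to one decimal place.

42.2°

sin r = sin 57.0° / 1.331 = 0.8387/1.331 = 0.6301; r = 39.06°.
D = 2·57.0° − 4·39.06° + 180° = 114.00° − 156.23° + 180° = 137.77°.
Angle from antisolar point = 180° − D = 42.23°.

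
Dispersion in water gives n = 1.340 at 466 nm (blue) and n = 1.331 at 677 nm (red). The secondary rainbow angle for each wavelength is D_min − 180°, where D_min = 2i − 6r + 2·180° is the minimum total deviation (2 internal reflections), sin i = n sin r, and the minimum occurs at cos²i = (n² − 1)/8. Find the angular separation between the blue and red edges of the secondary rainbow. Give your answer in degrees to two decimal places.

2.34°

At 466 nm (n = 1.340): cos²i = 0.09945 → i = 71.618°, r = 45.088°, D_min = 232.709°, rainbow angle = 52.709°.
At 677 nm (n = 1.331): cos²i = 0.09645 → i = 71.907°, r = 45.575°, D_min = 230.365°, rainbow angle = 50.365°.
Angular width = |52.709° − 50.365°| = 2.344°.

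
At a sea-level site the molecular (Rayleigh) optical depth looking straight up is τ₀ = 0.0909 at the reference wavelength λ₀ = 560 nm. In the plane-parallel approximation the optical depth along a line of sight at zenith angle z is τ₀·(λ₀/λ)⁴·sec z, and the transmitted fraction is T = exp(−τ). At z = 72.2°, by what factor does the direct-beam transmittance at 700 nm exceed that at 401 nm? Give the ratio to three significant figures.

2.74

Airmass: sec 72.2° = 3.2712.
τ(700 nm) = 0.0909 × (560/700)⁴ × 3.2712 = 0.0909 × 0.4096 × 3.2712 = 0.1218.
τ(401 nm) = 0.0909 × (560/401)⁴ × 3.2712 = 0.0909 × 3.8034 × 3.2712 = 1.1310.
T(700)/T(401) = exp(τ_B − τ_A) = exp(1.0092) = 2.7433.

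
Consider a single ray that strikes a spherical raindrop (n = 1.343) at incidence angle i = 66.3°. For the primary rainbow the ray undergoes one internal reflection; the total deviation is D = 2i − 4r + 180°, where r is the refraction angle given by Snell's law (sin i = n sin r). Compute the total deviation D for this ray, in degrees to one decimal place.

140.7°

sin r = sin 66.3° / 1.343 = 0.9157/1.343 = 0.6818; r = 42.98°.
D = 2·66.3° − 4·42.98° + 180° = 132.60° − 171.94° + 180° = 140.66°.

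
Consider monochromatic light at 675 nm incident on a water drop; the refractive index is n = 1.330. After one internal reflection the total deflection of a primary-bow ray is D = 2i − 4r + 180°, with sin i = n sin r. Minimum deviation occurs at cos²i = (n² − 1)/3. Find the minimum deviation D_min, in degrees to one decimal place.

137.5°

cos²i = (1.76890 − 1)/3 = 0.25630; i = arccos(0.50626) = 59.585°.
sin r = sin 59.585°/1.330 = 0.64841; r = 40.422°.
D_min = 2·59.585° − 4·40.422° + 180° = 137.484°.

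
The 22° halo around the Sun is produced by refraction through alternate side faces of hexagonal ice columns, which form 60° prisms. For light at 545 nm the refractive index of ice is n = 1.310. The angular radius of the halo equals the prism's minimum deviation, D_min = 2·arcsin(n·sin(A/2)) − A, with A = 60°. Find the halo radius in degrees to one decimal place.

n·sin(A/2) = 1.310 × sin 30° = 1.310 × 0.5000 = 0.6550.
D_min = 2·arcsin(0.6550) − 60° = 2 × 40.920° − 60° = 21.839°.

21.8°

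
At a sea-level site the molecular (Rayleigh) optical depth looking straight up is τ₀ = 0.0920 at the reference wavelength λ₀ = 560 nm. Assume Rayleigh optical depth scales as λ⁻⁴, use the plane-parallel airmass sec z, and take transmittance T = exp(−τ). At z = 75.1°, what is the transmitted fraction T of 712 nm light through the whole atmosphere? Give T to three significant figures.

0.872

sec 75.1° = 3.8890.
τ = 0.0920 × (560/712)⁴ × 3.8890 = 0.0920 × 0.3827 × 3.8890 = 0.1369.
T = exp(−0.1369) = 0.8720.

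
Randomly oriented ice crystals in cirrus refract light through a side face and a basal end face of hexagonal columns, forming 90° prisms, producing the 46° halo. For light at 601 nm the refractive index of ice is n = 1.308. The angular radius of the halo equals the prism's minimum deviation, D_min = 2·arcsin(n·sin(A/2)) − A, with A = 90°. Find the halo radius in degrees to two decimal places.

45.31°

n·sin(A/2) = 1.308 × sin 45° = 1.308 × 0.7071 = 0.9249.
D_min = 2·arcsin(0.9249) − 90° = 2 × 67.653° − 90° = 45.305°.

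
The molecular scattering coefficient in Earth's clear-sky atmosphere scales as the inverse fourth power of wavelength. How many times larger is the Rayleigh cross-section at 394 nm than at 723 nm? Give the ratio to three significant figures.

Rayleigh scattering ∝ λ⁻⁴, so the ratio of coefficients is the inverse fourth power of the wavelength ratio.
σ(394)/σ(723) = (723/394)⁴ = (1.8350)⁴ = 11.34.

11.3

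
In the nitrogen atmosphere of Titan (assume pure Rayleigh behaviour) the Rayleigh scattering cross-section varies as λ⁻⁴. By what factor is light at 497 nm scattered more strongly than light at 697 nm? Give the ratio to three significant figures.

3.87

Rayleigh scattering ∝ λ⁻⁴, so the ratio of coefficients is the inverse fourth power of the wavelength ratio.
σ(497)/σ(697) = (697/497)⁴ = (1.4024)⁴ = 3.868.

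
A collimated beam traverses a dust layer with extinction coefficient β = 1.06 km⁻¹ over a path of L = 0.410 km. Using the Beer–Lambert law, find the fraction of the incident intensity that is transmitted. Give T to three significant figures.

τ = β·L = 1.06 × 0.410 = 0.4346.
T = exp(−0.4346) = 0.6475.

0.648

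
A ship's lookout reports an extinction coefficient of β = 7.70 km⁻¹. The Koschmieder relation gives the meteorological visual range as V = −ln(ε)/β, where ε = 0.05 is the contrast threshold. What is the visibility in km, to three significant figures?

0.389 km

V = −ln(0.05) / 7.70 = 2.996 / 7.70 = 0.3891 km.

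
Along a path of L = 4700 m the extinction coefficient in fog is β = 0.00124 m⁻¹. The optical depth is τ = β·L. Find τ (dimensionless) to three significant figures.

τ = β·L = 0.00124 × 4700 = 5.8280.

5.83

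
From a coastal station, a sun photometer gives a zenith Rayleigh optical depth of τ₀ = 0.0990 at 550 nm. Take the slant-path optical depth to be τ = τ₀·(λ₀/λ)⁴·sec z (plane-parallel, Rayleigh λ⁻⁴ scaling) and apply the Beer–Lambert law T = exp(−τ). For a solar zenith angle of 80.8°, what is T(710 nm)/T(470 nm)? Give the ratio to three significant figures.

Airmass: sec 80.8° = 6.2546.
τ(710 nm) = 0.0990 × (550/710)⁴ × 6.2546 = 0.0990 × 0.3601 × 6.2546 = 0.2230.
τ(470 nm) = 0.0990 × (550/470)⁴ × 6.2546 = 0.0990 × 1.8753 × 6.2546 = 1.1612.
T(710)/T(470) = exp(τ_B − τ_A) = exp(0.9382) = 2.5554.

2.56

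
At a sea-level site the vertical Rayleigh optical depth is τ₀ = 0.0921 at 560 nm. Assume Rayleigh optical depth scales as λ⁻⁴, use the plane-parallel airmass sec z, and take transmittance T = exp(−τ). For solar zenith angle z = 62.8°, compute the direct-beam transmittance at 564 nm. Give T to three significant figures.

0.822

sec 62.8° = 2.1877.
τ = 0.0921 × (560/564)⁴ × 2.1877 = 0.0921 × 0.9719 × 2.1877 = 0.1958.
T = exp(−0.1958) = 0.8221.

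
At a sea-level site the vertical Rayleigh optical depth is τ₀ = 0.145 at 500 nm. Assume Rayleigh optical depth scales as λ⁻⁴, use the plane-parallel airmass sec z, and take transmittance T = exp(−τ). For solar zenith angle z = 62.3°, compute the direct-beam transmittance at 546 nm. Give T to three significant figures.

sec 62.3° = 2.1513.
τ = 0.145 × (500/546)⁴ × 2.1513 = 0.145 × 0.7032 × 2.1513 = 0.2194.
T = exp(−0.2194) = 0.8030.

0.803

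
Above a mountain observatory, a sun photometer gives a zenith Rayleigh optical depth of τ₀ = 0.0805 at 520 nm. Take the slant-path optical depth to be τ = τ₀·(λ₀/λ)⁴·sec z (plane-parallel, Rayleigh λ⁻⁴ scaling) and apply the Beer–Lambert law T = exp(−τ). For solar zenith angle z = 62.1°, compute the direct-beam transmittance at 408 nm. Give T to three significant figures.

sec 62.1° = 2.1371.
τ = 0.0805 × (520/408)⁴ × 2.1371 = 0.0805 × 2.6386 × 2.1371 = 0.4539.
T = exp(−0.4539) = 0.6351.

0.635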